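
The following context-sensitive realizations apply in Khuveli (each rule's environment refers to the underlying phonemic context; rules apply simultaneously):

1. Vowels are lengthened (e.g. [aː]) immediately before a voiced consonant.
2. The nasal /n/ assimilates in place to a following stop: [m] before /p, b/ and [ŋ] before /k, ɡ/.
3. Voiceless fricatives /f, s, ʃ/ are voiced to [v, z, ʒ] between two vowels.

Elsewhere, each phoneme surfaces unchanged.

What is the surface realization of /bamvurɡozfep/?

/b/ stays [b].
/a/ meets the environment for rule 1 (before a voiced consonant) → [aː].
/m/ (between /a/ and /v/) is unaffected → [m].
/v/ stays [v].
/u/ (between /v/ and /r/): before a voiced consonant, so rule 1 applies → [uː].
/r/ — not in any rule's target class → [r].
/ɡ/ — not in any rule's target class → [ɡ].
Rule 1 applies to /o/ (between /ɡ/ and /z/: before a voiced consonant) → [oː].
/z/ — not in any rule's target class → [z].
/f/ (between /z/ and /e/): rule 3 targets it, but not between two vowels → unchanged [f].
/e/ (between /f/ and /p/): rule 1 targets it, but not before a voiced consonant → unchanged [e].
/p/ (word-final) is unaffected → [p].

[baːmvuːrɡoːzfep]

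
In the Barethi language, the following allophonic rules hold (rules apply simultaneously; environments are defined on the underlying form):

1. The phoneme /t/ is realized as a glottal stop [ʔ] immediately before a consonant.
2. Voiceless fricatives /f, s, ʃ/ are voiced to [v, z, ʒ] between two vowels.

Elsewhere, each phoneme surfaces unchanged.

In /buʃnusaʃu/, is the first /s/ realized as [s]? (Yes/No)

/s/ (between /u/ and /a/): between two vowels, so rule 2 applies → [z].
The actual realization is [z], not [s].

No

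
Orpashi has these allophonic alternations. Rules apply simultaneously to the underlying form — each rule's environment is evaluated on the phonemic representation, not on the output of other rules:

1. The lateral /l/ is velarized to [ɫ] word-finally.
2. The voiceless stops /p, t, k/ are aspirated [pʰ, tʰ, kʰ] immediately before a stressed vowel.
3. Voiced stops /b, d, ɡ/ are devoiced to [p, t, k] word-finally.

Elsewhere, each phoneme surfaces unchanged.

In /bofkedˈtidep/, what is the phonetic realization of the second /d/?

/d/ — between /i/ and /e/; rule 3 does not apply here → [d].

[d]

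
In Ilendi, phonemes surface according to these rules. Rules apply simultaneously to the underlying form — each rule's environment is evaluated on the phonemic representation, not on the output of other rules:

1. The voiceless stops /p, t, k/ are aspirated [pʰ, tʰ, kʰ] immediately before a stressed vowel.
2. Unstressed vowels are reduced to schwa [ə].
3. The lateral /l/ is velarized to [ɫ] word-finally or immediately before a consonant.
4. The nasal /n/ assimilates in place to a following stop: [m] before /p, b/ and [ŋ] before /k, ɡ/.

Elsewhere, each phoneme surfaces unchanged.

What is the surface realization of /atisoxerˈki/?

[ətəsəxərˈkʰi]

/a/ meets the environment for rule 2 (in an unstressed syllable) → [ə].
/t/ (between /a/ and /i/) is in the target of rule 1 but the environment (immediately before a stressed vowel) is not met → [t].
/i/ meets the environment for rule 2 (in an unstressed syllable) → [ə].
/s/ stays [s].
/o/ (between /s/ and /x/): in an unstressed syllable, so rule 2 applies → [ə].
/x/ stays [x].
Rule 2 applies to /e/ (between /x/ and /r/: in an unstressed syllable) → [ə].
/r/ stays [r].
/k/ meets the environment for rule 1 (immediately before a stressed vowel) → [kʰ].
/i/ (word-final) fails the environment for rule 2, so it stays [i].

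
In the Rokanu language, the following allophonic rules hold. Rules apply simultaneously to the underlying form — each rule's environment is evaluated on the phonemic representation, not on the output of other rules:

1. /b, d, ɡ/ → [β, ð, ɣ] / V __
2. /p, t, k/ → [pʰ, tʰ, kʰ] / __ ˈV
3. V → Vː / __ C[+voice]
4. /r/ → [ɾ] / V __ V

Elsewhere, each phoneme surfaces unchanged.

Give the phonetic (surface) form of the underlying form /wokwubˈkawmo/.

/w/ (word-initial) is unaffected → [w].
/o/ (between /w/ and /k/) is in the target of rule 3 but the environment (before a voiced consonant) is not met → [o].
/k/ (between /o/ and /w/) fails the environment for rule 2, so it stays [k].
/w/ (between /k/ and /u/) is unaffected → [w].
/u/ (between /w/ and /b/): before a voiced consonant, so rule 3 applies → [uː].
/b/ (between /u/ and /k/): immediately after a vowel, so rule 1 applies → [β].
/k/ — between /b/ and /a/, immediately before a stressed vowel — surfaces as [kʰ] (rule 2).
Rule 3 applies to /a/ (between /k/ and /w/: before a voiced consonant) → [aː].
/w/ — not in any rule's target class → [w].
/m/ (between /w/ and /o/): no rule targets it → [m].
/o/ (word-final) fails the environment for rule 3, so it stays [o].

[wokwuːβˈkʰaːwmo]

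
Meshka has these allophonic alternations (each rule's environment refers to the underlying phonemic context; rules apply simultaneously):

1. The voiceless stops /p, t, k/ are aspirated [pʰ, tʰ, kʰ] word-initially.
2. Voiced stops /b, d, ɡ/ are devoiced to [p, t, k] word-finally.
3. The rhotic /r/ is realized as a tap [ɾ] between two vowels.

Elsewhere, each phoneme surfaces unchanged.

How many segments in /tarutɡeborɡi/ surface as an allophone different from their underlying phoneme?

Segments that undergo a rule: /t/ → [tʰ] (rule 1); /r/ → [ɾ] (rule 3).
All other segments surface unchanged.

2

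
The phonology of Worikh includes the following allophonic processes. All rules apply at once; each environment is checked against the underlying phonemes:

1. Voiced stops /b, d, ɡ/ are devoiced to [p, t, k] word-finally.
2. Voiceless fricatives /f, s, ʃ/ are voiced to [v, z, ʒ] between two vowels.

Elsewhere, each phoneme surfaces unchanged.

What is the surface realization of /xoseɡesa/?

/x/ (word-initial): no rule targets it → [x].
/o/ — not in any rule's target class → [o].
/s/ — between /o/ and /e/, between two vowels — surfaces as [z] (rule 2).
/e/ (between /s/ and /ɡ/) is unaffected → [e].
/ɡ/ (between /e/ and /e/) is in the target of rule 1 but the environment (word-finally) is not met → [ɡ].
/e/ stays [e].
/s/ (between /e/ and /a/) occurs between two vowels → [z] by rule 2.
/a/ — not in any rule's target class → [a].

[xozeɡeza]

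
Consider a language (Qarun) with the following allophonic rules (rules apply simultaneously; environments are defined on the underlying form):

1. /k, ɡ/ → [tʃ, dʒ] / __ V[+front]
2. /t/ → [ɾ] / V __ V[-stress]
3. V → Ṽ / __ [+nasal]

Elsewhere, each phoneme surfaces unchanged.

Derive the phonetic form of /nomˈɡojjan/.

[nõmˈɡojjãn]

/n/ — not in any rule's target class → [n].
/o/ — between /n/ and /m/, before a nasal consonant — surfaces as [õ] (rule 3).
/m/ — not in any rule's target class → [m].
/ɡ/ (between /m/ and /o/) fails the environment for rule 1, so it stays [ɡ].
/o/ — between /ɡ/ and /j/; rule 3 does not apply here → [o].
/j/ (between /o/ and /j/) is unaffected → [j].
/j/ (between /j/ and /a/) is unaffected → [j].
Rule 3 applies to /a/ (between /j/ and /n/: before a nasal consonant) → [ã].
/n/ — not in any rule's target class → [n].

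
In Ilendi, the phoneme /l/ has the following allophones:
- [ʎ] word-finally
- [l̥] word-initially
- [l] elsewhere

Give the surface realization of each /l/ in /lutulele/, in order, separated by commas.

Occurrence 1 (position 1): word-initially → [l̥].
Occurrence 2 (position 5): no conditioning environment matches → elsewhere allophone [l].
Occurrence 3 (position 7): no conditioning environment matches → elsewhere allophone [l].

[l̥], [l], [l]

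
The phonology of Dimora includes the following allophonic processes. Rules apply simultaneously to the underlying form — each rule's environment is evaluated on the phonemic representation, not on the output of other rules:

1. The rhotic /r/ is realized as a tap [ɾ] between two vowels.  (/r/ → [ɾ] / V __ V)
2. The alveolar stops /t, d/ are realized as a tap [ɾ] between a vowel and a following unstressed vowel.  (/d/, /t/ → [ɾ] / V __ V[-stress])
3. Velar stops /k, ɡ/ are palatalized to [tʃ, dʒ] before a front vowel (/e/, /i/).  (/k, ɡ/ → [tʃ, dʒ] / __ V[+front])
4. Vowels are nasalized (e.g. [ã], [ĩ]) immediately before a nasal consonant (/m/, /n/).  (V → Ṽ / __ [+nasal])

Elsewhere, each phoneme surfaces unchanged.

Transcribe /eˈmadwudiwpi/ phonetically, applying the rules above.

/e/ (word-initial) occurs before a nasal consonant → [ẽ] by rule 4.
/m/ stays [m].
/a/ (between /m/ and /d/) fails the environment for rule 4, so it stays [a].
/d/ (between /a/ and /w/): rule 2 targets it, but not between a vowel and a following unstressed vowel → unchanged [d].
/w/ — not in any rule's target class → [w].
/u/ — between /w/ and /d/; rule 4 does not apply here → [u].
/d/ — between /u/ and /i/, between a vowel and a following unstressed vowel — surfaces as [ɾ] (rule 2).
/i/ (between /d/ and /w/): rule 4 targets it, but not before a nasal consonant → unchanged [i].
/w/ stays [w].
/p/ — not in any rule's target class → [p].
/i/ (word-final) fails the environment for rule 4, so it stays [i].

[ẽˈmadwuɾiwpi]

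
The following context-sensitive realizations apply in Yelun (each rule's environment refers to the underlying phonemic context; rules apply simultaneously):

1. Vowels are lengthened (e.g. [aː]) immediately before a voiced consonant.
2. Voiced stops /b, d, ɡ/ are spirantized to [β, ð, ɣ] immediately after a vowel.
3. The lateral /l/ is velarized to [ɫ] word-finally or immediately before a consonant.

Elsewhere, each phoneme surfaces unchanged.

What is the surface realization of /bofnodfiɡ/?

/b/ — word-initial; rule 2 does not apply here → [b].
/o/ (between /b/ and /f/) is in the target of rule 1 but the environment (before a voiced consonant) is not met → [o].
/f/ (between /o/ and /n/) is unaffected → [f].
/n/ stays [n].
/o/ meets the environment for rule 1 (before a voiced consonant) → [oː].
/d/ (between /o/ and /f/): immediately after a vowel, so rule 2 applies → [ð].
/f/ stays [f].
Rule 1 applies to /i/ (between /f/ and /ɡ/: before a voiced consonant) → [iː].
/ɡ/ meets the environment for rule 2 (immediately after a vowel) → [ɣ].

[bofnoːðfiːɣ]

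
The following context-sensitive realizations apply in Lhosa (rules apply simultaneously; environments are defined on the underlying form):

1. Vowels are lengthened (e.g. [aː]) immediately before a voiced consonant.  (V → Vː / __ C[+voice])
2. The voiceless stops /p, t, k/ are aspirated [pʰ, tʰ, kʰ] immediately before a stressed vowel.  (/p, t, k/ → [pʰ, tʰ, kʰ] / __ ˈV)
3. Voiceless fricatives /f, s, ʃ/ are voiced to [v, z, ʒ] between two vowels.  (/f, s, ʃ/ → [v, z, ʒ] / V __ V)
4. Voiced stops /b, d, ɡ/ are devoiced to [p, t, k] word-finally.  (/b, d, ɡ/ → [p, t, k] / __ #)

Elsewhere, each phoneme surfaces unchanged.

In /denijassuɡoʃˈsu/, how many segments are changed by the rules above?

3

Segments that undergo a rule: /e/ → [eː] (rule 1); /i/ → [iː] (rule 1); /u/ → [uː] (rule 1).
All other segments surface unchanged.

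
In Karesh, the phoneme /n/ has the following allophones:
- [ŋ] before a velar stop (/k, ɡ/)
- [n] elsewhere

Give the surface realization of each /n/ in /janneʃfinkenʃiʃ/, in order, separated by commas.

Occurrence 1 (position 3): no conditioning environment matches → elsewhere allophone [n].
Occurrence 2 (position 4): no conditioning environment matches → elsewhere allophone [n].
Occurrence 3 (position 9): before a velar stop → [ŋ].
Occurrence 4 (position 12): no conditioning environment matches → elsewhere allophone [n].

[n], [n], [ŋ], [n]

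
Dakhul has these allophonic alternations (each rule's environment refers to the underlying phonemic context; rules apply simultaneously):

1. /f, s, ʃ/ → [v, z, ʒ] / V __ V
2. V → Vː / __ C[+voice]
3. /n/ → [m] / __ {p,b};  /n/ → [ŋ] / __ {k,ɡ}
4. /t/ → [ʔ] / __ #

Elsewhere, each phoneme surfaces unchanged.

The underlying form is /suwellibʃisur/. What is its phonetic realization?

/s/ (word-initial): rule 1 targets it, but not between two vowels → unchanged [s].
Rule 2 applies to /u/ (between /s/ and /w/: before a voiced consonant) → [uː].
/e/ (between /w/ and /l/) occurs before a voiced consonant → [eː] by rule 2.
/i/ (between /l/ and /b/): before a voiced consonant, so rule 2 applies → [iː].
/ʃ/ (between /b/ and /i/): rule 1 targets it, but not between two vowels → unchanged [ʃ].
/i/ — between /ʃ/ and /s/; rule 2 does not apply here → [i].
Rule 1 applies to /s/ (between /i/ and /u/: between two vowels) → [z].
/u/ (between /s/ and /r/): before a voiced consonant, so rule 2 applies → [uː].

[suːweːlliːbʃizuːr]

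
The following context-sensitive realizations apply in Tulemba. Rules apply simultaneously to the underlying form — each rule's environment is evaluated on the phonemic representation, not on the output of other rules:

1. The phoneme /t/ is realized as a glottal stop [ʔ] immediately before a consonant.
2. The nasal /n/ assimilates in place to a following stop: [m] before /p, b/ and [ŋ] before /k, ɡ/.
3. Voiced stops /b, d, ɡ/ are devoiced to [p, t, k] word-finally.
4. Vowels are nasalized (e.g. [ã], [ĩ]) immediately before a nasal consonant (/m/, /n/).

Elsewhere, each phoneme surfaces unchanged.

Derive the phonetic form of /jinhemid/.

[jĩnhẽmit]

/j/ — not in any rule's target class → [j].
/i/ — between /j/ and /n/, before a nasal consonant — surfaces as [ĩ] (rule 4).
/n/ (between /i/ and /h/): rule 2 targets it, but not before a labial or velar stop → unchanged [n].
/h/ — not in any rule's target class → [h].
/e/ (between /h/ and /m/): before a nasal consonant, so rule 4 applies → [ẽ].
/m/ — not in any rule's target class → [m].
/i/ — between /m/ and /d/; rule 4 does not apply here → [i].
/d/ (word-final) occurs word-finally → [t] by rule 3.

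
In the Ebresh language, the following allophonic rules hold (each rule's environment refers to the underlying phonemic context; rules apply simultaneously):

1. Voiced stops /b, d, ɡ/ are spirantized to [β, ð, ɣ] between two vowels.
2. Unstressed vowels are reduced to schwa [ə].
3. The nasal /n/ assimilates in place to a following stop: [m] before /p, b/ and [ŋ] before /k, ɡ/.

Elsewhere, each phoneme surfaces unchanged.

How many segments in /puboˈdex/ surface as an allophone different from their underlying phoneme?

4

Segments that undergo a rule: /u/ → [ə] (rule 2); /b/ → [β] (rule 1); /o/ → [ə] (rule 2); /d/ → [ð] (rule 1).
All other segments surface unchanged.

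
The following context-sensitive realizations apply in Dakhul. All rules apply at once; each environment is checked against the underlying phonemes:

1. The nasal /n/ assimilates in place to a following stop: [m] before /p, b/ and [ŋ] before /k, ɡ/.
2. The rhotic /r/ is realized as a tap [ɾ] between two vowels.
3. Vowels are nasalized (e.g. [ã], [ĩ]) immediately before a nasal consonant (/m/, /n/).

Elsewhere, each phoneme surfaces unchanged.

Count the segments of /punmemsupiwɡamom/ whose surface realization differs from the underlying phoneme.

Segments that undergo a rule: /u/ → [ũ] (rule 3); /e/ → [ẽ] (rule 3); /a/ → [ã] (rule 3); /o/ → [õ] (rule 3).
All other segments surface unchanged.

4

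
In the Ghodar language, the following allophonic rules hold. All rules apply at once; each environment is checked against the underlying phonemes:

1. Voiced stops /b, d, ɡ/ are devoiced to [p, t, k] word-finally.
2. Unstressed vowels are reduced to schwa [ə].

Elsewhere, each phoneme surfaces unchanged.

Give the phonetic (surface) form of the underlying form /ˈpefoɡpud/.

/p/ (word-initial): no rule targets it → [p].
/e/ (between /p/ and /f/) fails the environment for rule 2, so it stays [e].
/f/ (between /e/ and /o/) is unaffected → [f].
/o/ (between /f/ and /ɡ/): in an unstressed syllable, so rule 2 applies → [ə].
/ɡ/ — between /o/ and /p/; rule 1 does not apply here → [ɡ].
/p/ (between /ɡ/ and /u/): no rule targets it → [p].
/u/ (between /p/ and /d/): in an unstressed syllable, so rule 2 applies → [ə].
/d/ (word-final): word-finally, so rule 1 applies → [t].

[ˈpefəɡpət]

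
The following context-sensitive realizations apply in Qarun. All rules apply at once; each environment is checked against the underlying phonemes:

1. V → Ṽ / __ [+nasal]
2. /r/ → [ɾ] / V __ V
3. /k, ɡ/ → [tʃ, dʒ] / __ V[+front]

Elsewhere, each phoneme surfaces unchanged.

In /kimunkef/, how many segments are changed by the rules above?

Segments that undergo a rule: /k/ → [tʃ] (rule 3); /i/ → [ĩ] (rule 1); /u/ → [ũ] (rule 1); /k/ → [tʃ] (rule 3).
All other segments surface unchanged.

4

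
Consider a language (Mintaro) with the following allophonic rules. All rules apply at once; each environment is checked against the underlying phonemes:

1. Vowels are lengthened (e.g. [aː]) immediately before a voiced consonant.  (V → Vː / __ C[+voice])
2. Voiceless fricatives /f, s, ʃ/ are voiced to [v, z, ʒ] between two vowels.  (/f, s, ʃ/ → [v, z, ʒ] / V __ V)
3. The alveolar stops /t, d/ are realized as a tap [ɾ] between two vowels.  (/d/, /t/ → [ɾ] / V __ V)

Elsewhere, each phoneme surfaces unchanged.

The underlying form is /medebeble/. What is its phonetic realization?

/e/ meets the environment for rule 1 (before a voiced consonant) → [eː].
Rule 3 applies to /d/ (between /e/ and /e/: between two vowels) → [ɾ].
/e/ (between /d/ and /b/): before a voiced consonant, so rule 1 applies → [eː].
Rule 1 applies to /e/ (between /b/ and /b/: before a voiced consonant) → [eː].
/e/ (word-final): rule 1 targets it, but not before a voiced consonant → unchanged [e].

[meːɾeːbeːble]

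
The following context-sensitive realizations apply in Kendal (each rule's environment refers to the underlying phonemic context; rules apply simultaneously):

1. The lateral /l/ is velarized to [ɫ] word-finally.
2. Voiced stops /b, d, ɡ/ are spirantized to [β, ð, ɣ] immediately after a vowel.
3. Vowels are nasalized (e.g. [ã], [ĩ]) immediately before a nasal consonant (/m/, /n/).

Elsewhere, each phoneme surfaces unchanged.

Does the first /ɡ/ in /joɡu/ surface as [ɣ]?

Yes

/ɡ/ meets the environment for rule 2 (immediately after a vowel) → [ɣ].
The actual realization is [ɣ], which matches [ɣ].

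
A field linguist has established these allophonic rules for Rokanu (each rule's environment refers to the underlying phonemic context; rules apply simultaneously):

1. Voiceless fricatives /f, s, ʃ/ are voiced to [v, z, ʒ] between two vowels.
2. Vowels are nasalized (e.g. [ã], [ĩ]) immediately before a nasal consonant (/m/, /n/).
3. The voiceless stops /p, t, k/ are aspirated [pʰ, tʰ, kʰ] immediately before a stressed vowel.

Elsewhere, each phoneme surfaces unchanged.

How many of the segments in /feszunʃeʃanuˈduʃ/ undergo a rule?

3

Segments that undergo a rule: /u/ → [ũ] (rule 2); /ʃ/ → [ʒ] (rule 1); /a/ → [ã] (rule 2).
All other segments surface unchanged.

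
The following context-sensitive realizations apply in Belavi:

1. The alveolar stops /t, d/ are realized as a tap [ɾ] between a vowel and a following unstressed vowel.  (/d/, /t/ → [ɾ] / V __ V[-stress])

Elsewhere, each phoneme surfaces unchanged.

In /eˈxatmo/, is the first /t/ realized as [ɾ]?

/t/ (between /a/ and /m/) is in the target of rule 1 but the environment (between a vowel and a following unstressed vowel) is not met → [t].
The actual realization is [t], not [ɾ].

No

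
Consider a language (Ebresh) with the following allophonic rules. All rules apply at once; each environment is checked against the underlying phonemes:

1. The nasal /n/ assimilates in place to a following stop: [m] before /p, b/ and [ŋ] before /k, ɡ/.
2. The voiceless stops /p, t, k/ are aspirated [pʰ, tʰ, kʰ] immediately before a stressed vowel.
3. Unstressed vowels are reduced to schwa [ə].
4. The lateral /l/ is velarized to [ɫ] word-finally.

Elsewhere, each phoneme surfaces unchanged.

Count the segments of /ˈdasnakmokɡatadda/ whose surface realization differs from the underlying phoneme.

Segments that undergo a rule: /a/ → [ə] (rule 3); /o/ → [ə] (rule 3); /a/ → [ə] (rule 3); /a/ → [ə] (rule 3); /a/ → [ə] (rule 3).
All other segments surface unchanged.

5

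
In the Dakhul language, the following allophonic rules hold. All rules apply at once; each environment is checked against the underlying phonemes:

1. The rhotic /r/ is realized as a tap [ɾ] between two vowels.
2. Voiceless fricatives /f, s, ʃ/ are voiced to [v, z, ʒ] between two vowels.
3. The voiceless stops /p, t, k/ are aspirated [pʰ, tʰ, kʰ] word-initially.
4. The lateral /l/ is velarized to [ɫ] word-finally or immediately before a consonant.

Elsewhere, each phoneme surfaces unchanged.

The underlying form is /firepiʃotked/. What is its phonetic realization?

[fiɾepiʒotked]

/f/ (word-initial): rule 2 targets it, but not between two vowels → unchanged [f].
Rule 1 applies to /r/ (between /i/ and /e/: between two vowels) → [ɾ].
/p/ (between /e/ and /i/): rule 3 targets it, but not word-initially → unchanged [p].
/ʃ/ (between /i/ and /o/): between two vowels, so rule 2 applies → [ʒ].
/t/ (between /o/ and /k/) fails the environment for rule 3, so it stays [t].
/k/ (between /t/ and /e/): rule 3 targets it, but not word-initially → unchanged [k].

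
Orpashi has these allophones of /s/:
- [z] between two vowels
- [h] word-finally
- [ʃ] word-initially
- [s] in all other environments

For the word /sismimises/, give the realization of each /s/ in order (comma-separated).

[ʃ], [s], [z], [h]

Occurrence 1 (position 1): word-initially → [ʃ].
Occurrence 2 (position 3): no conditioning environment matches → elsewhere allophone [s].
Occurrence 3 (position 8): between two vowels → [z].
Occurrence 4 (position 10): word-finally → [h].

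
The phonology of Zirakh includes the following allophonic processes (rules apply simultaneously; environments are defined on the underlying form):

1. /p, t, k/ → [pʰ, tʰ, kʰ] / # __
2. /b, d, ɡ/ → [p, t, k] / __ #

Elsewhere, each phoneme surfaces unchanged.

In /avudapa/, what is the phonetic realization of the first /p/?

[p]

/p/ (between /a/ and /a/): rule 1 targets it, but not word-initially → unchanged [p].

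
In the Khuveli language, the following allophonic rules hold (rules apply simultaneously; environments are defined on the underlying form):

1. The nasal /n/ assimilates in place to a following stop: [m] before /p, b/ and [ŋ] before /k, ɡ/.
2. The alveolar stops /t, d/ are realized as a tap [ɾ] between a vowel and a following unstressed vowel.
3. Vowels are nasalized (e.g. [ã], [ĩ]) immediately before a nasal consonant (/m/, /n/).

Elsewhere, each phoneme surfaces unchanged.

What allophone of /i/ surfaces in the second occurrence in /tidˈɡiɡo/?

/i/ — between /ɡ/ and /ɡ/; rule 3 does not apply here → [i].

[i]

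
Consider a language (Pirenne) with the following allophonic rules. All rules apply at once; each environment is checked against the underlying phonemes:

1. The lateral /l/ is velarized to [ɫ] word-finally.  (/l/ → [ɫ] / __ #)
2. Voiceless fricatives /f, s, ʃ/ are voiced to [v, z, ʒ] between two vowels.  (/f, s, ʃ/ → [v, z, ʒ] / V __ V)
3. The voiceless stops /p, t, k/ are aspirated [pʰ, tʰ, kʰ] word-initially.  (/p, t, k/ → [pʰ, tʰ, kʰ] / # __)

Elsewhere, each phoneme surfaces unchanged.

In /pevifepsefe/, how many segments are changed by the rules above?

Segments that undergo a rule: /p/ → [pʰ] (rule 3); /f/ → [v] (rule 2); /f/ → [v] (rule 2).
All other segments surface unchanged.

3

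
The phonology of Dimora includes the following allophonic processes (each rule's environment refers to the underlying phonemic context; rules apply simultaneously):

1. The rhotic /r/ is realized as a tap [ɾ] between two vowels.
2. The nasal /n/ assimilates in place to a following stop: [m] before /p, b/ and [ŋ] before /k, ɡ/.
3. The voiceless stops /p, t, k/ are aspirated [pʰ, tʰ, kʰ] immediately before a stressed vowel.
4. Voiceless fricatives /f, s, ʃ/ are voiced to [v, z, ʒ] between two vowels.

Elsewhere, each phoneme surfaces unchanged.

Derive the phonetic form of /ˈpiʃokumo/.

/p/ — word-initial, immediately before a stressed vowel — surfaces as [pʰ] (rule 3).
/i/ (between /p/ and /ʃ/) is unaffected → [i].
/ʃ/ — between /i/ and /o/, between two vowels — surfaces as [ʒ] (rule 4).
/o/ stays [o].
/k/ (between /o/ and /u/) fails the environment for rule 3, so it stays [k].
/u/ (between /k/ and /m/) is unaffected → [u].
/m/ (between /u/ and /o/) is unaffected → [m].
/o/ (word-final): no rule targets it → [o].

[ˈpʰiʒokumo]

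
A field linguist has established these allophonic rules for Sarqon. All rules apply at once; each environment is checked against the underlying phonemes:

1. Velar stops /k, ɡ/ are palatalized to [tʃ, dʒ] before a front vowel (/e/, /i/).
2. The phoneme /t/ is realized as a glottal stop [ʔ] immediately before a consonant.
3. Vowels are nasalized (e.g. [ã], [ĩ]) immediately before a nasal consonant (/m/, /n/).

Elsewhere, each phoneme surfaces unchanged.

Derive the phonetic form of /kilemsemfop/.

[tʃilẽmsẽmfop]

/k/ (word-initial) occurs before a front vowel → [tʃ] by rule 1.
/i/ (between /k/ and /l/): rule 3 targets it, but not before a nasal consonant → unchanged [i].
/l/ stays [l].
/e/ meets the environment for rule 3 (before a nasal consonant) → [ẽ].
/m/ (between /e/ and /s/) is unaffected → [m].
/s/ — not in any rule's target class → [s].
/e/ (between /s/ and /m/) occurs before a nasal consonant → [ẽ] by rule 3.
/m/ stays [m].
/f/ — not in any rule's target class → [f].
/o/ (between /f/ and /p/) is in the target of rule 3 but the environment (before a nasal consonant) is not met → [o].
/p/ — not in any rule's target class → [p].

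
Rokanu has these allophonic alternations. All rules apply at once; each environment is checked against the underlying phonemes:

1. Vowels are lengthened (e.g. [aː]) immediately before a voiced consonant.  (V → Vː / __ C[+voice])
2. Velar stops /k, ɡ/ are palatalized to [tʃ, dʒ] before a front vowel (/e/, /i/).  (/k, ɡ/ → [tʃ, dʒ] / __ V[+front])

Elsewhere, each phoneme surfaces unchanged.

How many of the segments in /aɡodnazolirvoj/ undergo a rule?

Segments that undergo a rule: /a/ → [aː] (rule 1); /o/ → [oː] (rule 1); /a/ → [aː] (rule 1); /o/ → [oː] (rule 1); /i/ → [iː] (rule 1); /o/ → [oː] (rule 1).
All other segments surface unchanged.

6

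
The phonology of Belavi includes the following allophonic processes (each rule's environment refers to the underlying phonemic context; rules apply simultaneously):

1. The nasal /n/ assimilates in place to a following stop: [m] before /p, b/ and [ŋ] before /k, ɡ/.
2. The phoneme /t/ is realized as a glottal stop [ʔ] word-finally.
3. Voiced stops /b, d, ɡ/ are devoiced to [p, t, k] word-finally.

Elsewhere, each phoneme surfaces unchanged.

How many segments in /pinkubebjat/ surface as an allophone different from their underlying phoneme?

2

Segments that undergo a rule: /n/ → [ŋ] (rule 1); /t/ → [ʔ] (rule 2).
All other segments surface unchanged.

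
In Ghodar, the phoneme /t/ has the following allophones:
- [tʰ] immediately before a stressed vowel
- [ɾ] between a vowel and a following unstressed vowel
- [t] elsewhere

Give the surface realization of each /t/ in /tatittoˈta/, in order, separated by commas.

[t], [ɾ], [t], [t], [tʰ]

Occurrence 1 (position 1): no conditioning environment matches → elsewhere allophone [t].
Occurrence 2 (position 3): between a vowel and an unstressed vowel → [ɾ].
Occurrence 3 (position 5): no conditioning environment matches → elsewhere allophone [t].
Occurrence 4 (position 6): no conditioning environment matches → elsewhere allophone [t].
Occurrence 5 (position 8): immediately before a stressed vowel → [tʰ].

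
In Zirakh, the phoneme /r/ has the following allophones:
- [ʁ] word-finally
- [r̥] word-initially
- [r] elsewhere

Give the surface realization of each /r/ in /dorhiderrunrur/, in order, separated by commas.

Occurrence 1 (position 3): no conditioning environment matches → elsewhere allophone [r].
Occurrence 2 (position 8): no conditioning environment matches → elsewhere allophone [r].
Occurrence 3 (position 9): no conditioning environment matches → elsewhere allophone [r].
Occurrence 4 (position 12): no conditioning environment matches → elsewhere allophone [r].
Occurrence 5 (position 14): word-finally → [ʁ].

[r], [r], [r], [r], [ʁ]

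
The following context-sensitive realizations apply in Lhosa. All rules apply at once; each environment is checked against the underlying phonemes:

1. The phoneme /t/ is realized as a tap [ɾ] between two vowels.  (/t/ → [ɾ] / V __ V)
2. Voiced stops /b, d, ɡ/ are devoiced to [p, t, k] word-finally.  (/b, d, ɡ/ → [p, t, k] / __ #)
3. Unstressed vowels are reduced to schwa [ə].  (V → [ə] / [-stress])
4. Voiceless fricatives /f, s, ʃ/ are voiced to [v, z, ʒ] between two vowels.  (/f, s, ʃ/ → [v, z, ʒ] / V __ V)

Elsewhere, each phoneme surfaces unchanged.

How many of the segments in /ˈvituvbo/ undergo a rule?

3

Segments that undergo a rule: /t/ → [ɾ] (rule 1); /u/ → [ə] (rule 3); /o/ → [ə] (rule 3).
All other segments surface unchanged.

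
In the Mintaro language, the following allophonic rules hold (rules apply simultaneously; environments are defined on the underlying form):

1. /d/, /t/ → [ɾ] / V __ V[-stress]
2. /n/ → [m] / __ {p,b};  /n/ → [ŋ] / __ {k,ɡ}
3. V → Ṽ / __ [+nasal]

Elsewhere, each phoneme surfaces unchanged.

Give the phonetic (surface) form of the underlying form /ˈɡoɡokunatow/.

/ɡ/ stays [ɡ].
/o/ (between /ɡ/ and /ɡ/): rule 3 targets it, but not before a nasal consonant → unchanged [o].
/ɡ/ — not in any rule's target class → [ɡ].
/o/ (between /ɡ/ and /k/) is in the target of rule 3 but the environment (before a nasal consonant) is not met → [o].
/k/ (between /o/ and /u/): no rule targets it → [k].
/u/ — between /k/ and /n/, before a nasal consonant — surfaces as [ũ] (rule 3).
/n/ (between /u/ and /a/): rule 2 targets it, but not before a labial or velar stop → unchanged [n].
/a/ (between /n/ and /t/): rule 3 targets it, but not before a nasal consonant → unchanged [a].
/t/ meets the environment for rule 1 (between a vowel and a following unstressed vowel) → [ɾ].
/o/ (between /t/ and /w/) fails the environment for rule 3, so it stays [o].
/w/ stays [w].

[ˈɡoɡokũnaɾow]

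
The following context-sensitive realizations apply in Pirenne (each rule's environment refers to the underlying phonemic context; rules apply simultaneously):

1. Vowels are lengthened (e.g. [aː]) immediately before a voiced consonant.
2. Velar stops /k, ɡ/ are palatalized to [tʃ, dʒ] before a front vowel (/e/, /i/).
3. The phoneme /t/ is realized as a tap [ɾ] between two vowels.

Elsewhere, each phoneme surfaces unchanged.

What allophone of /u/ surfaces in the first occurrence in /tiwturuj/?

/u/ (between /t/ and /r/): before a voiced consonant, so rule 1 applies → [uː].

[uː]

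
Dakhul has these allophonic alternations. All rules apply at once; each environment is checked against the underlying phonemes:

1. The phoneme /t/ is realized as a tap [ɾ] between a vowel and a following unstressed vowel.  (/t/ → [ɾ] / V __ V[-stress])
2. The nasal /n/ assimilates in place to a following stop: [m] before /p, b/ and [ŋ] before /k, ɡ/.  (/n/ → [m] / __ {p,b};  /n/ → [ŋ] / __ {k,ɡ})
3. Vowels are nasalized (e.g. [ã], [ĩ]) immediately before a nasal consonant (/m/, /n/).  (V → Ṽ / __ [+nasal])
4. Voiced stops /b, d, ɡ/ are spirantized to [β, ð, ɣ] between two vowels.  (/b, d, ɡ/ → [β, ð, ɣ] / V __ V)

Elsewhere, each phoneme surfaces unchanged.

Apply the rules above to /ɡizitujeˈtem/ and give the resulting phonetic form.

/ɡ/ (word-initial) is in the target of rule 4 but the environment (between two vowels) is not met → [ɡ].
/i/ (between /ɡ/ and /z/): rule 3 targets it, but not before a nasal consonant → unchanged [i].
/i/ (between /z/ and /t/) fails the environment for rule 3, so it stays [i].
/t/ meets the environment for rule 1 (between a vowel and a following unstressed vowel) → [ɾ].
/u/ (between /t/ and /j/): rule 3 targets it, but not before a nasal consonant → unchanged [u].
/e/ (between /j/ and /t/) is in the target of rule 3 but the environment (before a nasal consonant) is not met → [e].
/t/ (between /e/ and /e/) fails the environment for rule 1, so it stays [t].
/e/ (between /t/ and /m/): before a nasal consonant, so rule 3 applies → [ẽ].

[ɡiziɾujeˈtẽm]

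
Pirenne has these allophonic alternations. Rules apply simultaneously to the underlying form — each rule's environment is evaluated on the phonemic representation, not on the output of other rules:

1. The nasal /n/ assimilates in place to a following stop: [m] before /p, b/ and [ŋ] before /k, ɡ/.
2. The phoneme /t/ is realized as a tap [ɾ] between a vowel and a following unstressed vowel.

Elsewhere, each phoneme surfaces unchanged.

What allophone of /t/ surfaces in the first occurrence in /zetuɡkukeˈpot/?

Rule 2 applies to /t/ (between /e/ and /u/: between a vowel and a following unstressed vowel) → [ɾ].

[ɾ]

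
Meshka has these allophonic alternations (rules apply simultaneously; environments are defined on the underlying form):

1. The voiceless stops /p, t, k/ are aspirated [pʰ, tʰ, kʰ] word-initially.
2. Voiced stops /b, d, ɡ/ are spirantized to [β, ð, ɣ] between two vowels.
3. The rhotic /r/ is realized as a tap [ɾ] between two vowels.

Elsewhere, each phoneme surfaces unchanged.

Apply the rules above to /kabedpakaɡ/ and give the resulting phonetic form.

/k/ (word-initial) occurs word-initially → [kʰ] by rule 1.
/a/ stays [a].
/b/ (between /a/ and /e/): between two vowels, so rule 2 applies → [β].
/e/ — not in any rule's target class → [e].
/d/ — between /e/ and /p/; rule 2 does not apply here → [d].
/p/ (between /d/ and /a/) is in the target of rule 1 but the environment (word-initially) is not met → [p].
/a/ stays [a].
/k/ (between /a/ and /a/) is in the target of rule 1 but the environment (word-initially) is not met → [k].
/a/ (between /k/ and /ɡ/): no rule targets it → [a].
/ɡ/ — word-final; rule 2 does not apply here → [ɡ].

[kʰaβedpakaɡ]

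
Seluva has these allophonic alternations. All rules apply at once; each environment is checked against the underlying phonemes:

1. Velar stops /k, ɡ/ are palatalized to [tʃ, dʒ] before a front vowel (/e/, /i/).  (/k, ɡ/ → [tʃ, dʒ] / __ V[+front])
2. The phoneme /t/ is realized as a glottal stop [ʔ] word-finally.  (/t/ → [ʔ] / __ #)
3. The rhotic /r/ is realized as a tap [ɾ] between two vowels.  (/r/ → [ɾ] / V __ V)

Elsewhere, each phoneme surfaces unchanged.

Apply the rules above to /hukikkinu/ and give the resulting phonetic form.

[hutʃiktʃinu]

/h/ stays [h].
/u/ stays [u].
/k/ meets the environment for rule 1 (before a front vowel) → [tʃ].
/i/ (between /k/ and /k/): no rule targets it → [i].
/k/ (between /i/ and /k/) fails the environment for rule 1, so it stays [k].
Rule 1 applies to /k/ (between /k/ and /i/: before a front vowel) → [tʃ].
/i/ — not in any rule's target class → [i].
/n/ (between /i/ and /u/) is unaffected → [n].
/u/ (word-final) is unaffected → [u].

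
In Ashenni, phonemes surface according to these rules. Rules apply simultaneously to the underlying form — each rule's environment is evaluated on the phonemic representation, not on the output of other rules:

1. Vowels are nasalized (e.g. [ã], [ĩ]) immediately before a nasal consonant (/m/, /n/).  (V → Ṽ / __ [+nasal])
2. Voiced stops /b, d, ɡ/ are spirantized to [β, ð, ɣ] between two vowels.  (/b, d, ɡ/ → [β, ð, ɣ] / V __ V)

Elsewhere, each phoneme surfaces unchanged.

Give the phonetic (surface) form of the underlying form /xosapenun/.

[xosapẽnũn]

/x/ (word-initial) is unaffected → [x].
/o/ (between /x/ and /s/) is in the target of rule 1 but the environment (before a nasal consonant) is not met → [o].
/s/ — not in any rule's target class → [s].
/a/ (between /s/ and /p/) is in the target of rule 1 but the environment (before a nasal consonant) is not met → [a].
/p/ (between /a/ and /e/): no rule targets it → [p].
/e/ (between /p/ and /n/) occurs before a nasal consonant → [ẽ] by rule 1.
/n/ — not in any rule's target class → [n].
Rule 1 applies to /u/ (between /n/ and /n/: before a nasal consonant) → [ũ].
/n/ stays [n].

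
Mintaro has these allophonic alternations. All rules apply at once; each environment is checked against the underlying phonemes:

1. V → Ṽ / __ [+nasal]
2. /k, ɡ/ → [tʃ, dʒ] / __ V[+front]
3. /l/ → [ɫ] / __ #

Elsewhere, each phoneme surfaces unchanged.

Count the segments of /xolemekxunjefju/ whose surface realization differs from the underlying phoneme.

2

Segments that undergo a rule: /e/ → [ẽ] (rule 1); /u/ → [ũ] (rule 1).
All other segments surface unchanged.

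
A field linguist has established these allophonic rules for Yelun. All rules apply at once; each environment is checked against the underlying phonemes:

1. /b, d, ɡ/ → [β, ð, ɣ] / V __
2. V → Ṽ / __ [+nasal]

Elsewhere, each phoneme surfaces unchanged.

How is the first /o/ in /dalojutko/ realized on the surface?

[o]

/o/ — between /l/ and /j/; rule 2 does not apply here → [o].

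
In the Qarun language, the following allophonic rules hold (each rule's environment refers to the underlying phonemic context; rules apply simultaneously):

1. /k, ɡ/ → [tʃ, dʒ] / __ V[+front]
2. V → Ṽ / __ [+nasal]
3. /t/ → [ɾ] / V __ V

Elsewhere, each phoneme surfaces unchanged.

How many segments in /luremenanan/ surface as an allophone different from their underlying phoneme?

4

Segments that undergo a rule: /e/ → [ẽ] (rule 2); /e/ → [ẽ] (rule 2); /a/ → [ã] (rule 2); /a/ → [ã] (rule 2).
All other segments surface unchanged.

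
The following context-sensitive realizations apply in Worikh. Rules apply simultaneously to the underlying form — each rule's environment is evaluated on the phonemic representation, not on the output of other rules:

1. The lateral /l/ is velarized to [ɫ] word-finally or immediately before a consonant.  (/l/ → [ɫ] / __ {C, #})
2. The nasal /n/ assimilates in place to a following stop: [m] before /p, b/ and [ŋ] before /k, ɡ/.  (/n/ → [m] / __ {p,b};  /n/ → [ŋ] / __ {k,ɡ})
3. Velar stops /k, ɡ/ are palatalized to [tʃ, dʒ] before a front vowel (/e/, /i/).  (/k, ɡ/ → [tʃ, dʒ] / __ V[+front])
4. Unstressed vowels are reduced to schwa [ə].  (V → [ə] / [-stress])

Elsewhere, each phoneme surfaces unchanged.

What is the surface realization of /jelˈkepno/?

[jəɫˈtʃepnə]

/j/ (word-initial) is unaffected → [j].
/e/ meets the environment for rule 4 (in an unstressed syllable) → [ə].
/l/ meets the environment for rule 1 (word-finally or immediately before a consonant) → [ɫ].
/k/ meets the environment for rule 3 (before a front vowel) → [tʃ].
/e/ (between /k/ and /p/) fails the environment for rule 4, so it stays [e].
/p/ stays [p].
/n/ (between /p/ and /o/): rule 2 targets it, but not before a labial or velar stop → unchanged [n].
/o/ — word-final, in an unstressed syllable — surfaces as [ə] (rule 4).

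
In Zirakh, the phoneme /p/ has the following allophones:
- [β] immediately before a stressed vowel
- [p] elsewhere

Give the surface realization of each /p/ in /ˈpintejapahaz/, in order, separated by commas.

Occurrence 1 (position 1): immediately before a stressed vowel → [β].
Occurrence 2 (position 8): no conditioning environment matches → elsewhere allophone [p].

[β], [p]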